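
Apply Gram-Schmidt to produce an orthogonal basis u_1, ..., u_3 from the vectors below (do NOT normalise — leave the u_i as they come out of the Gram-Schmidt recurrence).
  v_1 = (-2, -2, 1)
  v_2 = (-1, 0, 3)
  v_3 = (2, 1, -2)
Orthogonal basis:
  u_1 = (-2, -2, 1)
  u_2 = (1/9, 10/9, 22/9)
  u_3 = (18/65, -3/13, 6/65)

Apply the Gram-Schmidt recurrence
  u_1 = v_1
  u_i = v_i − Σ_{j<i} ((v_i · u_j) / (u_j · u_j)) · u_j.

Step by step this gives:
  u_1 = (-2, -2, 1)
  u_2 = (1/9, 10/9, 22/9)
  u_3 = (18/65, -3/13, 6/65)

Orthogonality check:
  u_2 · u_1 = 0 (should be 0)
  u_3 · u_1 = 0 (should be 0)
  u_3 · u_2 = 0 (should be 0)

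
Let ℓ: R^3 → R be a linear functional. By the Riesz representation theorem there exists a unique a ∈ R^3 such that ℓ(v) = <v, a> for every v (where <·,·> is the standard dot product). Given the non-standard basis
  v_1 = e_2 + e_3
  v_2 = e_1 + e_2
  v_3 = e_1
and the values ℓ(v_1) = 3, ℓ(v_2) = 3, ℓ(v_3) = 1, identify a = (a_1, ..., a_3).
a = (1, 2, 1)

Write a = (a_1, ..., a_3) in the standard basis. For each basis vector v_i, ℓ(v_i) = <v_i, a> is a linear equation in the a_j's. Collect the n equations into a matrix system V a = ℓ, where row i of V is v_i (expressed in the standard basis). Since V is invertible (lower-triangular with 1s on the diagonal, up to permutation), solve by back-substitution:
  V =
[[0, 1, 1],
 [1, 1, 0],
 [1, 0, 0]]
  V a = (3, 3, 1)
Solving gives a = (1, 2, 1).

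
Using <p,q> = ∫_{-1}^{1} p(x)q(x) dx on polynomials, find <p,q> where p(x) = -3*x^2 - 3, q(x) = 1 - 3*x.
<p,q> = -8

Expand the product: p(x)·q(x) = 9*x^3 - 3*x^2 + 9*x - 3.
∫_{-1}^{1} of each monomial x^k gives [2/(k+1) if k even, 0 if k odd]. Integrating term-by-term (or equivalently evaluating the antiderivative F(x) = 9*x^4/4 - x^3 + 9*x^2/2 - 3*x at the endpoints):
  F(1) − F(−1) = 11/4 − (43/4) = -8.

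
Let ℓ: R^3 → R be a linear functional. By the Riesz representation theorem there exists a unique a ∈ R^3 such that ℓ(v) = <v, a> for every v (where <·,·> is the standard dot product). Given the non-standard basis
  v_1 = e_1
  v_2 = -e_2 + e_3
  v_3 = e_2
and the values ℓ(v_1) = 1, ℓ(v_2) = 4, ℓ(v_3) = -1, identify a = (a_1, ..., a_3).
a = (1, -1, 3)

Write a = (a_1, ..., a_3) in the standard basis. For each basis vector v_i, ℓ(v_i) = <v_i, a> is a linear equation in the a_j's. Collect the n equations into a matrix system V a = ℓ, where row i of V is v_i (expressed in the standard basis). Since V is invertible (lower-triangular with 1s on the diagonal, up to permutation), solve by back-substitution:
  V =
[[1, 0, 0],
 [0, -1, 1],
 [0, 1, 0]]
  V a = (1, 4, -1)
Solving gives a = (1, -1, 3).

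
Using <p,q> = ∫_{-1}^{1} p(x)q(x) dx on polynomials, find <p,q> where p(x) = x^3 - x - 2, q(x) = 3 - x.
<p,q> = -176/15

Expand the product: p(x)·q(x) = -x^4 + 3*x^3 + x^2 - x - 6.
∫_{-1}^{1} of each monomial x^k gives [2/(k+1) if k even, 0 if k odd]. Integrating term-by-term (or equivalently evaluating the antiderivative F(x) = -x^5/5 + 3*x^4/4 + x^3/3 - x^2/2 - 6*x at the endpoints):
  F(1) − F(−1) = -337/60 − (367/60) = -176/15.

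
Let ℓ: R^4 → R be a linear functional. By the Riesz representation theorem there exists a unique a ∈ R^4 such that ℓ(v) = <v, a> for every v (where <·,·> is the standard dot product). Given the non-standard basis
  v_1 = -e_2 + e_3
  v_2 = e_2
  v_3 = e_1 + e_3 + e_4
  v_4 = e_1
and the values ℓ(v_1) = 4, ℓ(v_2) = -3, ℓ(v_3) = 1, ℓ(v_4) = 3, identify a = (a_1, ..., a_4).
a = (3, -3, 1, -3)

Write a = (a_1, ..., a_4) in the standard basis. For each basis vector v_i, ℓ(v_i) = <v_i, a> is a linear equation in the a_j's. Collect the n equations into a matrix system V a = ℓ, where row i of V is v_i (expressed in the standard basis). Since V is invertible (lower-triangular with 1s on the diagonal, up to permutation), solve by back-substitution:
  V =
[[0, -1, 1, 0],
 [0, 1, 0, 0],
 [1, 0, 1, 1],
 [1, 0, 0, 0]]
  V a = (4, -3, 1, 3)
Solving gives a = (3, -3, 1, -3).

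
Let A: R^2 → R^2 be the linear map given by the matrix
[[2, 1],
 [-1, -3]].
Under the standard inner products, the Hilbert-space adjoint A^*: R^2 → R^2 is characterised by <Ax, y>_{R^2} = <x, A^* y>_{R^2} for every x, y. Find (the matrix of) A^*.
A^* = A^T =
[[2, -1],
 [1, -3]]

For real matrices with standard dot products, the defining identity <Ax, y> = <x, A^* y> gives (Ax)^T y = x^T (A^*) y, i.e. x^T A^T y = x^T (A^*) y. Since this holds for all x, y, we must have A^* = A^T. Therefore
A^* =
[[2, -1],
 [1, -3]].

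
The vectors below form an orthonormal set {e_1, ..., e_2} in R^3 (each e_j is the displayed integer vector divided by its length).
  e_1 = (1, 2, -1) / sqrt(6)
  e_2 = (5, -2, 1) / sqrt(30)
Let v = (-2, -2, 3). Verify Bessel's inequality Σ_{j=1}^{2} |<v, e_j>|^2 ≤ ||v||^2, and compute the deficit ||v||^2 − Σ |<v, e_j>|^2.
Σ |<v, e_j>|^2 = 69/5; ||v||^2 = 17; deficit = 16/5

Write each e_j = u_j / sqrt(<u_j, u_j>) where u_j is the displayed integer vector. Then <v, e_j> = <v, u_j> / sqrt(<u_j, u_j>), so |<v, e_j>|^2 = <v, u_j>^2 / <u_j, u_j>.
Coefficients: <v, e_1> = -9/sqrt(6), <v, e_2> = -3/sqrt(30).
Square and sum: Σ |<v, e_j>|^2 = 69/5.
Compute ||v||^2 = v·v = 17.
Deficit = 17 − 69/5 = 16/5 ≥ 0, confirming Bessel's inequality. (The deficit equals ||v − Σ <v,e_j> e_j||^2, the squared distance from v to span{e_j}.)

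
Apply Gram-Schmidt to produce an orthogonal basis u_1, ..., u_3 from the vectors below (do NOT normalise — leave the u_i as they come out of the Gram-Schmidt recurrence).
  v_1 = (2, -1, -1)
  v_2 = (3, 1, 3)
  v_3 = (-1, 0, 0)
Orthogonal basis:
  u_1 = (2, -1, -1)
  u_2 = (7/3, 4/3, 10/3)
  u_3 = (-2/55, -9/55, 1/11)

Apply the Gram-Schmidt recurrence
  u_1 = v_1
  u_i = v_i − Σ_{j<i} ((v_i · u_j) / (u_j · u_j)) · u_j.

Step by step this gives:
  u_1 = (2, -1, -1)
  u_2 = (7/3, 4/3, 10/3)
  u_3 = (-2/55, -9/55, 1/11)

Orthogonality check:
  u_2 · u_1 = 0 (should be 0)
  u_3 · u_1 = 0 (should be 0)
  u_3 · u_2 = 0 (should be 0)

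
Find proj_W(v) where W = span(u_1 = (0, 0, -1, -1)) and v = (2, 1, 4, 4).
proj_W(v) = (0, 0, 4, 4)

Set up U = [u_1 | ... | u_1] ∈ R^(4×1). The projector onto W = col(U) is P = U (U^T U)^(-1) U^T.
Compute U^T U =
  [2],
and U^T v = (-8).
Solve U^T U · c = U^T v for the coefficients: c = (-4). The projection is proj_W(v) = U c.
Check: (v - proj_W(v)) · u_1 = 0  (should be 0).
Result: proj_W(v) = (0, 0, 4, 4).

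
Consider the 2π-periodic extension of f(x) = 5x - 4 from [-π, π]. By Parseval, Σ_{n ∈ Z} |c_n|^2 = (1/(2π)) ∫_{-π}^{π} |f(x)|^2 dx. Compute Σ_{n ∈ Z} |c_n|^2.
Σ |c_n|^2 = 25π^2/3 + 16

Expand and integrate term by term over [-π, π]:
  ∫ (5x)^2 dx = 25·(2π^3/3); ∫ 2·5·(-4)·x dx = 0 (odd integrand); ∫ (-4)^2 dx = 16·2π.
So (1/(2π)) ∫_{-π}^{π} (5x - 4)^2 dx = 25π^2/3 + 16 = 25π^2/3 + 16.
Parseval ⇒ Σ |c_n|^2 = 25π^2/3 + 16.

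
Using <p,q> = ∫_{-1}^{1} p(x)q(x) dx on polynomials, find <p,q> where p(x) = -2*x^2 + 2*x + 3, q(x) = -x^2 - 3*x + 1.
<p,q> = -8/15

Expand the product: p(x)·q(x) = 2*x^4 + 4*x^3 - 11*x^2 - 7*x + 3.
∫_{-1}^{1} of each monomial x^k gives [2/(k+1) if k even, 0 if k odd]. Integrating term-by-term (or equivalently evaluating the antiderivative F(x) = 2*x^5/5 + x^4 - 11*x^3/3 - 7*x^2/2 + 3*x at the endpoints):
  F(1) − F(−1) = -83/30 − (-67/30) = -8/15.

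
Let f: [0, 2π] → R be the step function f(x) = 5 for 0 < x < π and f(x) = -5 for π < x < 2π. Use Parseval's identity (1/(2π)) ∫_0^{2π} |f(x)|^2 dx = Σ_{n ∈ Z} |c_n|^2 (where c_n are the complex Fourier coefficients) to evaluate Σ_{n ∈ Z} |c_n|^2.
Σ |c_n|^2 = 25

Parseval equates the L^2 energy of f (normalised by 1/(2π)) with the ℓ^2 sum of its Fourier coefficients: (1/(2π)) ∫_0^{2π} |f|^2 = Σ |c_n|^2.
Compute the left side: (1/(2π)) [∫_0^π 5^2 dx + ∫_π^{2π} (-5)^2 dx] = (1/(2π)) · (25π + 25π) = (25 + 25)/2 = 25.
So Σ_{n ∈ Z} |c_n|^2 = 25.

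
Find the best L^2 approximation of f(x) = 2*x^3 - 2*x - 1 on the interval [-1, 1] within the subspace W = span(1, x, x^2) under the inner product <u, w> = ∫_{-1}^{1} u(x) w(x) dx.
g(x) = -4*x/5 - 1

The best approximation g ∈ W is the orthogonal projection of f onto W. Writing g = a_0 + a_1 x + a_2 x^2, the coefficients solve the normal equations G · a = b where
  G_{ij} = <φ_i, φ_j> and b_i = <f, φ_i>, with φ_0 = 1, φ_1 = x, φ_2 = x^2.
G =
  [2, 0, 2/3]
  [0, 2/3, 0]
  [2/3, 0, 2/5],
b = (-2, -8/15, -2/3).
Solving gives a_0 = -1, a_1 = -4/5, a_2 = 0, so
  g(x) = -4*x/5 - 1.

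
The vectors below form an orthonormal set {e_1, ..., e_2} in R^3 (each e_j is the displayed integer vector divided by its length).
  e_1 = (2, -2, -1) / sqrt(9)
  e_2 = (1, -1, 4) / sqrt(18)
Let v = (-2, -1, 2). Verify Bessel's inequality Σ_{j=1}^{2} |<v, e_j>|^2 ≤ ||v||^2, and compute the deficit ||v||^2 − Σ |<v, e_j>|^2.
Σ |<v, e_j>|^2 = 9/2; ||v||^2 = 9; deficit = 9/2

Write each e_j = u_j / sqrt(<u_j, u_j>) where u_j is the displayed integer vector. Then <v, e_j> = <v, u_j> / sqrt(<u_j, u_j>), so |<v, e_j>|^2 = <v, u_j>^2 / <u_j, u_j>.
Coefficients: <v, e_1> = -4/sqrt(9), <v, e_2> = 7/sqrt(18).
Square and sum: Σ |<v, e_j>|^2 = 9/2.
Compute ||v||^2 = v·v = 9.
Deficit = 9 − 9/2 = 9/2 ≥ 0, confirming Bessel's inequality. (The deficit equals ||v − Σ <v,e_j> e_j||^2, the squared distance from v to span{e_j}.)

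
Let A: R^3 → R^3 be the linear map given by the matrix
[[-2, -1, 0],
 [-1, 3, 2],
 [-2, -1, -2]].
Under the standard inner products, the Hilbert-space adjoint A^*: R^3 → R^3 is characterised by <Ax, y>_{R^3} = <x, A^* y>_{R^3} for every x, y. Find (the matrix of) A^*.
A^* = A^T =
[[-2, -1, -2],
 [-1, 3, -1],
 [0, 2, -2]]

For real matrices with standard dot products, the defining identity <Ax, y> = <x, A^* y> gives (Ax)^T y = x^T (A^*) y, i.e. x^T A^T y = x^T (A^*) y. Since this holds for all x, y, we must have A^* = A^T. Therefore
A^* =
[[-2, -1, -2],
 [-1, 3, -1],
 [0, 2, -2]].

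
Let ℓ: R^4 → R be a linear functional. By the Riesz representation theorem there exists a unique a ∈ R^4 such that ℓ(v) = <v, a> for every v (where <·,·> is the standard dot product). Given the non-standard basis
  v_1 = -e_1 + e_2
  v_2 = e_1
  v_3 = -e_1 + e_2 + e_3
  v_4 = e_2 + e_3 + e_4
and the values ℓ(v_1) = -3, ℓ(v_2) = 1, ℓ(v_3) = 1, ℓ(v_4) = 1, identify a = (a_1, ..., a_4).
a = (1, -2, 4, -1)

Write a = (a_1, ..., a_4) in the standard basis. For each basis vector v_i, ℓ(v_i) = <v_i, a> is a linear equation in the a_j's. Collect the n equations into a matrix system V a = ℓ, where row i of V is v_i (expressed in the standard basis). Since V is invertible (lower-triangular with 1s on the diagonal, up to permutation), solve by back-substitution:
  V =
[[-1, 1, 0, 0],
 [1, 0, 0, 0],
 [-1, 1, 1, 0],
 [0, 1, 1, 1]]
  V a = (-3, 1, 1, 1)
Solving gives a = (1, -2, 4, -1).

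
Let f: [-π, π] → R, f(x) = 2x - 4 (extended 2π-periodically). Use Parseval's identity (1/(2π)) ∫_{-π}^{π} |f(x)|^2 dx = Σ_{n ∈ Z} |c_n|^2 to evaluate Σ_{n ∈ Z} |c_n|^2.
Σ |c_n|^2 = 4π^2/3 + 16

Expand and integrate term by term over [-π, π]:
  ∫ (2x)^2 dx = 4·(2π^3/3); ∫ 2·2·(-4)·x dx = 0 (odd integrand); ∫ (-4)^2 dx = 16·2π.
So (1/(2π)) ∫_{-π}^{π} (2x - 4)^2 dx = 4π^2/3 + 16 = 4π^2/3 + 16.
Parseval ⇒ Σ |c_n|^2 = 4π^2/3 + 16.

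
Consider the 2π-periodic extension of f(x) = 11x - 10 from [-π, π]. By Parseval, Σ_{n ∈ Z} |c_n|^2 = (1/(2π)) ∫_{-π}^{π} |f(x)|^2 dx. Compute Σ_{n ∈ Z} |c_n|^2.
Σ |c_n|^2 = 121π^2/3 + 100

Expand and integrate term by term over [-π, π]:
  ∫ (11x)^2 dx = 121·(2π^3/3); ∫ 2·11·(-10)·x dx = 0 (odd integrand); ∫ (-10)^2 dx = 100·2π.
So (1/(2π)) ∫_{-π}^{π} (11x - 10)^2 dx = 121π^2/3 + 100 = 121π^2/3 + 100.
Parseval ⇒ Σ |c_n|^2 = 121π^2/3 + 100.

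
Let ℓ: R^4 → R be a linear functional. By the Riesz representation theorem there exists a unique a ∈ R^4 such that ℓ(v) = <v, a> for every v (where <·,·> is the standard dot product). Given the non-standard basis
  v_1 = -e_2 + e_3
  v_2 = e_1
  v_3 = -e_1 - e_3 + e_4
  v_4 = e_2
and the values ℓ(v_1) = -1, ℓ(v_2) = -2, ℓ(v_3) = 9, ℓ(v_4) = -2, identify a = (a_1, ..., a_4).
a = (-2, -2, -3, 4)

Write a = (a_1, ..., a_4) in the standard basis. For each basis vector v_i, ℓ(v_i) = <v_i, a> is a linear equation in the a_j's. Collect the n equations into a matrix system V a = ℓ, where row i of V is v_i (expressed in the standard basis). Since V is invertible (lower-triangular with 1s on the diagonal, up to permutation), solve by back-substitution:
  V =
[[0, -1, 1, 0],
 [1, 0, 0, 0],
 [-1, 0, -1, 1],
 [0, 1, 0, 0]]
  V a = (-1, -2, 9, -2)
Solving gives a = (-2, -2, -3, 4).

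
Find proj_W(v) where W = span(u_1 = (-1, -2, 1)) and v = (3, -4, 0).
proj_W(v) = (-5/6, -5/3, 5/6)

Set up U = [u_1 | ... | u_1] ∈ R^(3×1). The projector onto W = col(U) is P = U (U^T U)^(-1) U^T.
Compute U^T U =
  [6],
and U^T v = (5).
Solve U^T U · c = U^T v for the coefficients: c = (5/6). The projection is proj_W(v) = U c.
Check: (v - proj_W(v)) · u_1 = 0  (should be 0).
Result: proj_W(v) = (-5/6, -5/3, 5/6).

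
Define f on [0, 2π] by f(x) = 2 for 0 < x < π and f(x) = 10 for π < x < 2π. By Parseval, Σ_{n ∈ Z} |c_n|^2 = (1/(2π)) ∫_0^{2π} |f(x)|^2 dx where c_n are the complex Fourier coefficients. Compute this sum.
Σ |c_n|^2 = 52

Parseval equates the L^2 energy of f (normalised by 1/(2π)) with the ℓ^2 sum of its Fourier coefficients: (1/(2π)) ∫_0^{2π} |f|^2 = Σ |c_n|^2.
Compute the left side: (1/(2π)) [∫_0^π 2^2 dx + ∫_π^{2π} 10^2 dx] = (1/(2π)) · (4π + 100π) = (4 + 100)/2 = 52.
So Σ_{n ∈ Z} |c_n|^2 = 52.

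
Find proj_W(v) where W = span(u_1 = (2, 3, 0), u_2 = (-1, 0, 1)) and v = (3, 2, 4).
proj_W(v) = (15/22, 39/11, 37/22)

Set up U = [u_1 | ... | u_2] ∈ R^(3×2). The projector onto W = col(U) is P = U (U^T U)^(-1) U^T.
Compute U^T U =
  [13, -2]
  [-2, 2],
and U^T v = (12, 1).
Solve U^T U · c = U^T v for the coefficients: c = (13/11, 37/22). The projection is proj_W(v) = U c.
Check: (v - proj_W(v)) · u_1 = 0  (should be 0).
Check: (v - proj_W(v)) · u_2 = 0  (should be 0).
Result: proj_W(v) = (15/22, 39/11, 37/22).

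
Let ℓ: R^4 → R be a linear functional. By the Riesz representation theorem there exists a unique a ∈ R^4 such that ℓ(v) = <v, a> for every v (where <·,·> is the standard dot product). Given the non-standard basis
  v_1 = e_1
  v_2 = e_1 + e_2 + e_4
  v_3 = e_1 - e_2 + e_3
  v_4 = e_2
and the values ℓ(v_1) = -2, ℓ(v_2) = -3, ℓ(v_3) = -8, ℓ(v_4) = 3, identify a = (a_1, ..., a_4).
a = (-2, 3, -3, -4)

Write a = (a_1, ..., a_4) in the standard basis. For each basis vector v_i, ℓ(v_i) = <v_i, a> is a linear equation in the a_j's. Collect the n equations into a matrix system V a = ℓ, where row i of V is v_i (expressed in the standard basis). Since V is invertible (lower-triangular with 1s on the diagonal, up to permutation), solve by back-substitution:
  V =
[[1, 0, 0, 0],
 [1, 1, 0, 1],
 [1, -1, 1, 0],
 [0, 1, 0, 0]]
  V a = (-2, -3, -8, 3)
Solving gives a = (-2, 3, -3, -4).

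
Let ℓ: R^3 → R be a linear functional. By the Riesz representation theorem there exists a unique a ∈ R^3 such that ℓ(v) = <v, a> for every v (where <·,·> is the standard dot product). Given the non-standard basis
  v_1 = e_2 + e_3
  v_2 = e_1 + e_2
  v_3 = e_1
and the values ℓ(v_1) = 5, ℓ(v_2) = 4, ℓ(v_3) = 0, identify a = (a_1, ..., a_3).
a = (0, 4, 1)

Write a = (a_1, ..., a_3) in the standard basis. For each basis vector v_i, ℓ(v_i) = <v_i, a> is a linear equation in the a_j's. Collect the n equations into a matrix system V a = ℓ, where row i of V is v_i (expressed in the standard basis). Since V is invertible (lower-triangular with 1s on the diagonal, up to permutation), solve by back-substitution:
  V =
[[0, 1, 1],
 [1, 1, 0],
 [1, 0, 0]]
  V a = (5, 4, 0)
Solving gives a = (0, 4, 1).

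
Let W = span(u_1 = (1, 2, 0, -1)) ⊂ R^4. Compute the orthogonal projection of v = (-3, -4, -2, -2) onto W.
proj_W(v) = (-3/2, -3, 0, 3/2)

Set up U = [u_1 | ... | u_1] ∈ R^(4×1). The projector onto W = col(U) is P = U (U^T U)^(-1) U^T.
Compute U^T U =
  [6],
and U^T v = (-9).
Solve U^T U · c = U^T v for the coefficients: c = (-3/2). The projection is proj_W(v) = U c.
Check: (v - proj_W(v)) · u_1 = 0  (should be 0).
Result: proj_W(v) = (-3/2, -3, 0, 3/2).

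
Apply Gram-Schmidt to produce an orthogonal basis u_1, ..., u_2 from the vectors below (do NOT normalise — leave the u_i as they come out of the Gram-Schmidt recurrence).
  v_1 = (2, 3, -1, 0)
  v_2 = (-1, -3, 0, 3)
Orthogonal basis:
  u_1 = (2, 3, -1, 0)
  u_2 = (4/7, -9/14, -11/14, 3)

Apply the Gram-Schmidt recurrence
  u_1 = v_1
  u_i = v_i − Σ_{j<i} ((v_i · u_j) / (u_j · u_j)) · u_j.

Step by step this gives:
  u_1 = (2, 3, -1, 0)
  u_2 = (4/7, -9/14, -11/14, 3)

Orthogonality check:
  u_2 · u_1 = 0 (should be 0)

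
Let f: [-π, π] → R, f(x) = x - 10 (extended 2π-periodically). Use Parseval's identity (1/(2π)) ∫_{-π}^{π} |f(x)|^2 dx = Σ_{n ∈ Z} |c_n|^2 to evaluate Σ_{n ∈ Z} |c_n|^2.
Σ |c_n|^2 = π^2/3 + 100

Expand and integrate term by term over [-π, π]:
  ∫ (x)^2 dx = 1·(2π^3/3); ∫ 2·1·(-10)·x dx = 0 (odd integrand); ∫ (-10)^2 dx = 100·2π.
So (1/(2π)) ∫_{-π}^{π} (x - 10)^2 dx = 1π^2/3 + 100 = π^2/3 + 100.
Parseval ⇒ Σ |c_n|^2 = π^2/3 + 100.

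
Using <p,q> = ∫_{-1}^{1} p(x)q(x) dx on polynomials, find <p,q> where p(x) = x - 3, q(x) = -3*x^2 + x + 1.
<p,q> = 2/3

Expand the product: p(x)·q(x) = -3*x^3 + 10*x^2 - 2*x - 3.
∫_{-1}^{1} of each monomial x^k gives [2/(k+1) if k even, 0 if k odd]. Integrating term-by-term (or equivalently evaluating the antiderivative F(x) = -3*x^4/4 + 10*x^3/3 - x^2 - 3*x at the endpoints):
  F(1) − F(−1) = -17/12 − (-25/12) = 2/3.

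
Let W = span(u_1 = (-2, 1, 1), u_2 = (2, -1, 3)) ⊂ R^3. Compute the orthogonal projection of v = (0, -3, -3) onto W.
proj_W(v) = (6/5, -3/5, -3)

Set up U = [u_1 | ... | u_2] ∈ R^(3×2). The projector onto W = col(U) is P = U (U^T U)^(-1) U^T.
Compute U^T U =
  [6, -2]
  [-2, 14],
and U^T v = (-6, -6).
Solve U^T U · c = U^T v for the coefficients: c = (-6/5, -3/5). The projection is proj_W(v) = U c.
Check: (v - proj_W(v)) · u_1 = 0  (should be 0).
Check: (v - proj_W(v)) · u_2 = 0  (should be 0).
Result: proj_W(v) = (6/5, -3/5, -3).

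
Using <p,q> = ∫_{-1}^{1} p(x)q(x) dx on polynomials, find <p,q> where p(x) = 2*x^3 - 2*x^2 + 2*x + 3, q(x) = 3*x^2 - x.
<p,q> = 22/15

Expand the product: p(x)·q(x) = 6*x^5 - 8*x^4 + 8*x^3 + 7*x^2 - 3*x.
∫_{-1}^{1} of each monomial x^k gives [2/(k+1) if k even, 0 if k odd]. Integrating term-by-term (or equivalently evaluating the antiderivative F(x) = x^6 - 8*x^5/5 + 2*x^4 + 7*x^3/3 - 3*x^2/2 at the endpoints):
  F(1) − F(−1) = 67/30 − (23/30) = 22/15.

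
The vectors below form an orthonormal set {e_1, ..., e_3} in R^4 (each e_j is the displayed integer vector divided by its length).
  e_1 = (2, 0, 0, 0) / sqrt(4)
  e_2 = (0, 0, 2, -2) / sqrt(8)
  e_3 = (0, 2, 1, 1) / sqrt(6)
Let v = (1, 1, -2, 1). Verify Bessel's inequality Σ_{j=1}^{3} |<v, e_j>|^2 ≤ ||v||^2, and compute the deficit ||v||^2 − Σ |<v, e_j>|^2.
Σ |<v, e_j>|^2 = 17/3; ||v||^2 = 7; deficit = 4/3

Write each e_j = u_j / sqrt(<u_j, u_j>) where u_j is the displayed integer vector. Then <v, e_j> = <v, u_j> / sqrt(<u_j, u_j>), so |<v, e_j>|^2 = <v, u_j>^2 / <u_j, u_j>.
Coefficients: <v, e_1> = 2/sqrt(4), <v, e_2> = -6/sqrt(8), <v, e_3> = 1/sqrt(6).
Square and sum: Σ |<v, e_j>|^2 = 17/3.
Compute ||v||^2 = v·v = 7.
Deficit = 7 − 17/3 = 4/3 ≥ 0, confirming Bessel's inequality. (The deficit equals ||v − Σ <v,e_j> e_j||^2, the squared distance from v to span{e_j}.)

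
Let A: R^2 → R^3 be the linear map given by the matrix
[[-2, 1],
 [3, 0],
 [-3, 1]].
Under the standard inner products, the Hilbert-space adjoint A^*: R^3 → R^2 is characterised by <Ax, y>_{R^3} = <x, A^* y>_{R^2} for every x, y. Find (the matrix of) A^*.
A^* = A^T =
[[-2, 3, -3],
 [1, 0, 1]]

For real matrices with standard dot products, the defining identity <Ax, y> = <x, A^* y> gives (Ax)^T y = x^T (A^*) y, i.e. x^T A^T y = x^T (A^*) y. Since this holds for all x, y, we must have A^* = A^T. Therefore
A^* =
[[-2, 3, -3],
 [1, 0, 1]].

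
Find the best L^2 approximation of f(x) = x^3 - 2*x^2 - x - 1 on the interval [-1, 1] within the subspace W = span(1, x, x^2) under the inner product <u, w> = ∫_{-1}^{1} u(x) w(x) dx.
g(x) = -2*x^2 - 2*x/5 - 1

The best approximation g ∈ W is the orthogonal projection of f onto W. Writing g = a_0 + a_1 x + a_2 x^2, the coefficients solve the normal equations G · a = b where
  G_{ij} = <φ_i, φ_j> and b_i = <f, φ_i>, with φ_0 = 1, φ_1 = x, φ_2 = x^2.
G =
  [2, 0, 2/3]
  [0, 2/3, 0]
  [2/3, 0, 2/5],
b = (-10/3, -4/15, -22/15).
Solving gives a_0 = -1, a_1 = -2/5, a_2 = -2, so
  g(x) = -2*x^2 - 2*x/5 - 1.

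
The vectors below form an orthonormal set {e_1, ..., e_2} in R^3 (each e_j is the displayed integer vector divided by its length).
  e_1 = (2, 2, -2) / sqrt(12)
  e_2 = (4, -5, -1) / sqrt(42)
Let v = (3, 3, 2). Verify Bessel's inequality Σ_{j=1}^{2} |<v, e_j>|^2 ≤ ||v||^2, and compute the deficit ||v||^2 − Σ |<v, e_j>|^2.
Σ |<v, e_j>|^2 = 83/14; ||v||^2 = 22; deficit = 225/14

Write each e_j = u_j / sqrt(<u_j, u_j>) where u_j is the displayed integer vector. Then <v, e_j> = <v, u_j> / sqrt(<u_j, u_j>), so |<v, e_j>|^2 = <v, u_j>^2 / <u_j, u_j>.
Coefficients: <v, e_1> = 8/sqrt(12), <v, e_2> = -5/sqrt(42).
Square and sum: Σ |<v, e_j>|^2 = 83/14.
Compute ||v||^2 = v·v = 22.
Deficit = 22 − 83/14 = 225/14 ≥ 0, confirming Bessel's inequality. (The deficit equals ||v − Σ <v,e_j> e_j||^2, the squared distance from v to span{e_j}.)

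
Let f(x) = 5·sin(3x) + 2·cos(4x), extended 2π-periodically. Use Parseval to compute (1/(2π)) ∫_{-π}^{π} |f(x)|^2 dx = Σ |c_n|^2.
Σ |c_n|^2 = 29/2

Expand |f|^2 and use orthogonality of {sin(nx), cos(mx)} on [-π, π]:
  ∫_{-π}^{π} sin(nx)^2 dx = π, ∫ cos(mx)^2 dx = π, and cross terms integrate to 0.
So ∫_{-π}^{π} f(x)^2 dx = 5^2 · π + 2^2 · π = (25 + 4)π.
Divide by 2π: (25 + 4)/2 = 29/2.
By Parseval, this equals Σ |c_n|^2.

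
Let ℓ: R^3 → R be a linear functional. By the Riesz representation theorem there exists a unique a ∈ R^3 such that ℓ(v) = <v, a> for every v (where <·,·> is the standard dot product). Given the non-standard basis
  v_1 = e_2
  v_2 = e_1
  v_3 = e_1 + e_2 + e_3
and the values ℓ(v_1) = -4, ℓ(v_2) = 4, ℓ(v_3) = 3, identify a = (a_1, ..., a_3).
a = (4, -4, 3)

Write a = (a_1, ..., a_3) in the standard basis. For each basis vector v_i, ℓ(v_i) = <v_i, a> is a linear equation in the a_j's. Collect the n equations into a matrix system V a = ℓ, where row i of V is v_i (expressed in the standard basis). Since V is invertible (lower-triangular with 1s on the diagonal, up to permutation), solve by back-substitution:
  V =
[[0, 1, 0],
 [1, 0, 0],
 [1, 1, 1]]
  V a = (-4, 4, 3)
Solving gives a = (4, -4, 3).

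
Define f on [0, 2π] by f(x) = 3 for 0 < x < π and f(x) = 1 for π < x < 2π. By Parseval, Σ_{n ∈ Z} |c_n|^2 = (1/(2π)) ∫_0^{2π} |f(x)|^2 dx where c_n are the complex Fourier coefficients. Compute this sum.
Σ |c_n|^2 = 5

Parseval equates the L^2 energy of f (normalised by 1/(2π)) with the ℓ^2 sum of its Fourier coefficients: (1/(2π)) ∫_0^{2π} |f|^2 = Σ |c_n|^2.
Compute the left side: (1/(2π)) [∫_0^π 3^2 dx + ∫_π^{2π} 1^2 dx] = (1/(2π)) · (9π + 1π) = (9 + 1)/2 = 5.
So Σ_{n ∈ Z} |c_n|^2 = 5.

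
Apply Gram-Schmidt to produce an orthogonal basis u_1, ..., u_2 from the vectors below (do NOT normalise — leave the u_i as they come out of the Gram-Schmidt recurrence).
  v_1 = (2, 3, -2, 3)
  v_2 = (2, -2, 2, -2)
Orthogonal basis:
  u_1 = (2, 3, -2, 3)
  u_2 = (38/13, -8/13, 14/13, -8/13)

Apply the Gram-Schmidt recurrence
  u_1 = v_1
  u_i = v_i − Σ_{j<i} ((v_i · u_j) / (u_j · u_j)) · u_j.

Step by step this gives:
  u_1 = (2, 3, -2, 3)
  u_2 = (38/13, -8/13, 14/13, -8/13)

Orthogonality check:
  u_2 · u_1 = 0 (should be 0)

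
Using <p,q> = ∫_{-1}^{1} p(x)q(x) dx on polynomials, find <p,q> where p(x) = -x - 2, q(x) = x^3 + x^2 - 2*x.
<p,q> = -2/5

Expand the product: p(x)·q(x) = -x^4 - 3*x^3 + 4*x.
∫_{-1}^{1} of each monomial x^k gives [2/(k+1) if k even, 0 if k odd]. Integrating term-by-term (or equivalently evaluating the antiderivative F(x) = -x^5/5 - 3*x^4/4 + 2*x^2 at the endpoints):
  F(1) − F(−1) = 21/20 − (29/20) = -2/5.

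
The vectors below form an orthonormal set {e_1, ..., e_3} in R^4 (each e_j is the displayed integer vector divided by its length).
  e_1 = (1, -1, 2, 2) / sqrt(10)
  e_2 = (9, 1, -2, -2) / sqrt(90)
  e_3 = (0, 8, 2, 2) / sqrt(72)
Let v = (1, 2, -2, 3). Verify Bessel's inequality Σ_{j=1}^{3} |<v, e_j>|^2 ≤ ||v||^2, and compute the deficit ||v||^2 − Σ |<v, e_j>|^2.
Σ |<v, e_j>|^2 = 11/2; ||v||^2 = 18; deficit = 25/2

Write each e_j = u_j / sqrt(<u_j, u_j>) where u_j is the displayed integer vector. Then <v, e_j> = <v, u_j> / sqrt(<u_j, u_j>), so |<v, e_j>|^2 = <v, u_j>^2 / <u_j, u_j>.
Coefficients: <v, e_1> = 1/sqrt(10), <v, e_2> = 9/sqrt(90), <v, e_3> = 18/sqrt(72).
Square and sum: Σ |<v, e_j>|^2 = 11/2.
Compute ||v||^2 = v·v = 18.
Deficit = 18 − 11/2 = 25/2 ≥ 0, confirming Bessel's inequality. (The deficit equals ||v − Σ <v,e_j> e_j||^2, the squared distance from v to span{e_j}.)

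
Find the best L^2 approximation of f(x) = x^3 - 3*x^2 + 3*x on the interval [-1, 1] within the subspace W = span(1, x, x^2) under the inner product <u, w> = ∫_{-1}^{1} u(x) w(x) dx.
g(x) = -3*x^2 + 18*x/5

The best approximation g ∈ W is the orthogonal projection of f onto W. Writing g = a_0 + a_1 x + a_2 x^2, the coefficients solve the normal equations G · a = b where
  G_{ij} = <φ_i, φ_j> and b_i = <f, φ_i>, with φ_0 = 1, φ_1 = x, φ_2 = x^2.
G =
  [2, 0, 2/3]
  [0, 2/3, 0]
  [2/3, 0, 2/5],
b = (-2, 12/5, -6/5).
Solving gives a_0 = 0, a_1 = 18/5, a_2 = -3, so
  g(x) = -3*x^2 + 18*x/5.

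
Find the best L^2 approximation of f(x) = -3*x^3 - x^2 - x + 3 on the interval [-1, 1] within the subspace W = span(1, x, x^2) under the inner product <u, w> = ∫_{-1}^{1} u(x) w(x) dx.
g(x) = -x^2 - 14*x/5 + 3

The best approximation g ∈ W is the orthogonal projection of f onto W. Writing g = a_0 + a_1 x + a_2 x^2, the coefficients solve the normal equations G · a = b where
  G_{ij} = <φ_i, φ_j> and b_i = <f, φ_i>, with φ_0 = 1, φ_1 = x, φ_2 = x^2.
G =
  [2, 0, 2/3]
  [0, 2/3, 0]
  [2/3, 0, 2/5],
b = (16/3, -28/15, 8/5).
Solving gives a_0 = 3, a_1 = -14/5, a_2 = -1, so
  g(x) = -x^2 - 14*x/5 + 3.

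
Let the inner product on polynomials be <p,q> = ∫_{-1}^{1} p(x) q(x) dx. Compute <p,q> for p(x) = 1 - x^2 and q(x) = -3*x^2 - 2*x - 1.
<p,q> = -32/15

Expand the product: p(x)·q(x) = 3*x^4 + 2*x^3 - 2*x^2 - 2*x - 1.
∫_{-1}^{1} of each monomial x^k gives [2/(k+1) if k even, 0 if k odd]. Integrating term-by-term (or equivalently evaluating the antiderivative F(x) = 3*x^5/5 + x^4/2 - 2*x^3/3 - x^2 - x at the endpoints):
  F(1) − F(−1) = -47/30 − (17/30) = -32/15.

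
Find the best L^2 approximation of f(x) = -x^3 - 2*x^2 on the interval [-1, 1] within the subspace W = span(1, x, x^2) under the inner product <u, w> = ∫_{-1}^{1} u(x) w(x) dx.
g(x) = -2*x^2 - 3*x/5

The best approximation g ∈ W is the orthogonal projection of f onto W. Writing g = a_0 + a_1 x + a_2 x^2, the coefficients solve the normal equations G · a = b where
  G_{ij} = <φ_i, φ_j> and b_i = <f, φ_i>, with φ_0 = 1, φ_1 = x, φ_2 = x^2.
G =
  [2, 0, 2/3]
  [0, 2/3, 0]
  [2/3, 0, 2/5],
b = (-4/3, -2/5, -4/5).
Solving gives a_0 = 0, a_1 = -3/5, a_2 = -2, so
  g(x) = -2*x^2 - 3*x/5.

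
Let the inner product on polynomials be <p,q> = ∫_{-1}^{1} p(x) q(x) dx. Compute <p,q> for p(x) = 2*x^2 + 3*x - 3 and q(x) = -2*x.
<p,q> = -4

Expand the product: p(x)·q(x) = -4*x^3 - 6*x^2 + 6*x.
∫_{-1}^{1} of each monomial x^k gives [2/(k+1) if k even, 0 if k odd]. Integrating term-by-term (or equivalently evaluating the antiderivative F(x) = -x^4 - 2*x^3 + 3*x^2 at the endpoints):
  F(1) − F(−1) = 0 − (4) = -4.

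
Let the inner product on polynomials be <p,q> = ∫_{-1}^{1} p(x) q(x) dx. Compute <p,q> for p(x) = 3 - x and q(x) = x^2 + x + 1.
<p,q> = 22/3

Expand the product: p(x)·q(x) = -x^3 + 2*x^2 + 2*x + 3.
∫_{-1}^{1} of each monomial x^k gives [2/(k+1) if k even, 0 if k odd]. Integrating term-by-term (or equivalently evaluating the antiderivative F(x) = -x^4/4 + 2*x^3/3 + x^2 + 3*x at the endpoints):
  F(1) − F(−1) = 53/12 − (-35/12) = 22/3.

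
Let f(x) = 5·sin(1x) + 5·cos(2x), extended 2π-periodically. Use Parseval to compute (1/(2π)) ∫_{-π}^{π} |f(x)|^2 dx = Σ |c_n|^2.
Σ |c_n|^2 = 25

Expand |f|^2 and use orthogonality of {sin(nx), cos(mx)} on [-π, π]:
  ∫_{-π}^{π} sin(nx)^2 dx = π, ∫ cos(mx)^2 dx = π, and cross terms integrate to 0.
So ∫_{-π}^{π} f(x)^2 dx = 5^2 · π + 5^2 · π = (25 + 25)π.
Divide by 2π: (25 + 25)/2 = 25.
By Parseval, this equals Σ |c_n|^2.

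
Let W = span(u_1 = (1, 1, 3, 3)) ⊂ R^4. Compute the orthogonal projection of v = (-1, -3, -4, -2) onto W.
proj_W(v) = (-11/10, -11/10, -33/10, -33/10)

Set up U = [u_1 | ... | u_1] ∈ R^(4×1). The projector onto W = col(U) is P = U (U^T U)^(-1) U^T.
Compute U^T U =
  [20],
and U^T v = (-22).
Solve U^T U · c = U^T v for the coefficients: c = (-11/10). The projection is proj_W(v) = U c.
Check: (v - proj_W(v)) · u_1 = 0  (should be 0).
Result: proj_W(v) = (-11/10, -11/10, -33/10, -33/10).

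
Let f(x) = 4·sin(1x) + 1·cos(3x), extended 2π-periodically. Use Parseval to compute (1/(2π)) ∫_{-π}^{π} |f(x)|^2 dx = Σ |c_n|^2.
Σ |c_n|^2 = 17/2

Expand |f|^2 and use orthogonality of {sin(nx), cos(mx)} on [-π, π]:
  ∫_{-π}^{π} sin(nx)^2 dx = π, ∫ cos(mx)^2 dx = π, and cross terms integrate to 0.
So ∫_{-π}^{π} f(x)^2 dx = 4^2 · π + 1^2 · π = (16 + 1)π.
Divide by 2π: (16 + 1)/2 = 17/2.
By Parseval, this equals Σ |c_n|^2.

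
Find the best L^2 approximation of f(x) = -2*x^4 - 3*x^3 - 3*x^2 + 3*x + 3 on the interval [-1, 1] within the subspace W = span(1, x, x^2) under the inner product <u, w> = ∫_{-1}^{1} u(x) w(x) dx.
g(x) = -33*x^2/7 + 6*x/5 + 111/35

The best approximation g ∈ W is the orthogonal projection of f onto W. Writing g = a_0 + a_1 x + a_2 x^2, the coefficients solve the normal equations G · a = b where
  G_{ij} = <φ_i, φ_j> and b_i = <f, φ_i>, with φ_0 = 1, φ_1 = x, φ_2 = x^2.
G =
  [2, 0, 2/3]
  [0, 2/3, 0]
  [2/3, 0, 2/5],
b = (16/5, 4/5, 8/35).
Solving gives a_0 = 111/35, a_1 = 6/5, a_2 = -33/7, so
  g(x) = -33*x^2/7 + 6*x/5 + 111/35.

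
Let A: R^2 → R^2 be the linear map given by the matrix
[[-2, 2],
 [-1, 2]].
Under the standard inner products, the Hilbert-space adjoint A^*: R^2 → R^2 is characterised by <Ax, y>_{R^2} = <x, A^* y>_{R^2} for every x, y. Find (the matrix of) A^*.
A^* = A^T =
[[-2, -1],
 [2, 2]]

For real matrices with standard dot products, the defining identity <Ax, y> = <x, A^* y> gives (Ax)^T y = x^T (A^*) y, i.e. x^T A^T y = x^T (A^*) y. Since this holds for all x, y, we must have A^* = A^T. Therefore
A^* =
[[-2, -1],
 [2, 2]].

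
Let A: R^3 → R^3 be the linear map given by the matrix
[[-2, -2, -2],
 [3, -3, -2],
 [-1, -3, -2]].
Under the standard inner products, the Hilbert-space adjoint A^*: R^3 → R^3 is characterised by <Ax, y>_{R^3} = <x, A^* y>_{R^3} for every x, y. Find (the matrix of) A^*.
A^* = A^T =
[[-2, 3, -1],
 [-2, -3, -3],
 [-2, -2, -2]]

For real matrices with standard dot products, the defining identity <Ax, y> = <x, A^* y> gives (Ax)^T y = x^T (A^*) y, i.e. x^T A^T y = x^T (A^*) y. Since this holds for all x, y, we must have A^* = A^T. Therefore
A^* =
[[-2, 3, -1],
 [-2, -3, -3],
 [-2, -2, -2]].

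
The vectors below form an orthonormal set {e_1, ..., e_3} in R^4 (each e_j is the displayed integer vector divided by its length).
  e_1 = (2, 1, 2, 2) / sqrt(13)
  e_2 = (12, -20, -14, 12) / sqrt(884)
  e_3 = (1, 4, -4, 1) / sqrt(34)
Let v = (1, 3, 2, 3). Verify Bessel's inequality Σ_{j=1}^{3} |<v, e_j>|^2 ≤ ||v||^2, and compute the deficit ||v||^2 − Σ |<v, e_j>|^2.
Σ |<v, e_j>|^2 = 21; ||v||^2 = 23; deficit = 2

Write each e_j = u_j / sqrt(<u_j, u_j>) where u_j is the displayed integer vector. Then <v, e_j> = <v, u_j> / sqrt(<u_j, u_j>), so |<v, e_j>|^2 = <v, u_j>^2 / <u_j, u_j>.
Coefficients: <v, e_1> = 15/sqrt(13), <v, e_2> = -40/sqrt(884), <v, e_3> = 8/sqrt(34).
Square and sum: Σ |<v, e_j>|^2 = 21.
Compute ||v||^2 = v·v = 23.
Deficit = 23 − 21 = 2 ≥ 0, confirming Bessel's inequality. (The deficit equals ||v − Σ <v,e_j> e_j||^2, the squared distance from v to span{e_j}.)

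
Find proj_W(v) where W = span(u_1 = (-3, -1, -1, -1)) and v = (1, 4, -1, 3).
proj_W(v) = (9/4, 3/4, 3/4, 3/4)

Set up U = [u_1 | ... | u_1] ∈ R^(4×1). The projector onto W = col(U) is P = U (U^T U)^(-1) U^T.
Compute U^T U =
  [12],
and U^T v = (-9).
Solve U^T U · c = U^T v for the coefficients: c = (-3/4). The projection is proj_W(v) = U c.
Check: (v - proj_W(v)) · u_1 = 0  (should be 0).
Result: proj_W(v) = (9/4, 3/4, 3/4, 3/4).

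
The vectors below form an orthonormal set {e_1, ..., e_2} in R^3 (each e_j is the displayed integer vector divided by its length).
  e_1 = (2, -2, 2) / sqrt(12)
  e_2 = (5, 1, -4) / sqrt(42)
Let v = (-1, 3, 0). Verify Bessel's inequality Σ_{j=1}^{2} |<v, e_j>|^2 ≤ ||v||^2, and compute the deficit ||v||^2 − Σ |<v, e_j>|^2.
Σ |<v, e_j>|^2 = 38/7; ||v||^2 = 10; deficit = 32/7

Write each e_j = u_j / sqrt(<u_j, u_j>) where u_j is the displayed integer vector. Then <v, e_j> = <v, u_j> / sqrt(<u_j, u_j>), so |<v, e_j>|^2 = <v, u_j>^2 / <u_j, u_j>.
Coefficients: <v, e_1> = -8/sqrt(12), <v, e_2> = -2/sqrt(42).
Square and sum: Σ |<v, e_j>|^2 = 38/7.
Compute ||v||^2 = v·v = 10.
Deficit = 10 − 38/7 = 32/7 ≥ 0, confirming Bessel's inequality. (The deficit equals ||v − Σ <v,e_j> e_j||^2, the squared distance from v to span{e_j}.)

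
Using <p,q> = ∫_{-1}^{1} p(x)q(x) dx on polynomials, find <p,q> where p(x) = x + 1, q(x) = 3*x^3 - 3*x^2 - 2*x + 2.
<p,q> = 28/15

Expand the product: p(x)·q(x) = 3*x^4 - 5*x^2 + 2.
∫_{-1}^{1} of each monomial x^k gives [2/(k+1) if k even, 0 if k odd]. Integrating term-by-term (or equivalently evaluating the antiderivative F(x) = 3*x^5/5 - 5*x^3/3 + 2*x at the endpoints):
  F(1) − F(−1) = 14/15 − (-14/15) = 28/15.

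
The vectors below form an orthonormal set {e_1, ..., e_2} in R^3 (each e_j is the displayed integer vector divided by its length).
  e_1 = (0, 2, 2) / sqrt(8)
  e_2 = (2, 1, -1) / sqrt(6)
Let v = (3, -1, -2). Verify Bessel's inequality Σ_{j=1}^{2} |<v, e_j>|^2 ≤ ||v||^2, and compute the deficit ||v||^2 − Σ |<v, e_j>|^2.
Σ |<v, e_j>|^2 = 38/3; ||v||^2 = 14; deficit = 4/3

Write each e_j = u_j / sqrt(<u_j, u_j>) where u_j is the displayed integer vector. Then <v, e_j> = <v, u_j> / sqrt(<u_j, u_j>), so |<v, e_j>|^2 = <v, u_j>^2 / <u_j, u_j>.
Coefficients: <v, e_1> = -6/sqrt(8), <v, e_2> = 7/sqrt(6).
Square and sum: Σ |<v, e_j>|^2 = 38/3.
Compute ||v||^2 = v·v = 14.
Deficit = 14 − 38/3 = 4/3 ≥ 0, confirming Bessel's inequality. (The deficit equals ||v − Σ <v,e_j> e_j||^2, the squared distance from v to span{e_j}.)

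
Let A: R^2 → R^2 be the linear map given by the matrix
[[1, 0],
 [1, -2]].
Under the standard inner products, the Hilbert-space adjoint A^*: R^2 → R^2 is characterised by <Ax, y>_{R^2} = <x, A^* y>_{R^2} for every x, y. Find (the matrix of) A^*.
A^* = A^T =
[[1, 1],
 [0, -2]]

For real matrices with standard dot products, the defining identity <Ax, y> = <x, A^* y> gives (Ax)^T y = x^T (A^*) y, i.e. x^T A^T y = x^T (A^*) y. Since this holds for all x, y, we must have A^* = A^T. Therefore
A^* =
[[1, 1],
 [0, -2]].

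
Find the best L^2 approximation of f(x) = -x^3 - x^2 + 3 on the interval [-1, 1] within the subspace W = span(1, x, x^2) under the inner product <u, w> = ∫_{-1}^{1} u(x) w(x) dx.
g(x) = -x^2 - 3*x/5 + 3

The best approximation g ∈ W is the orthogonal projection of f onto W. Writing g = a_0 + a_1 x + a_2 x^2, the coefficients solve the normal equations G · a = b where
  G_{ij} = <φ_i, φ_j> and b_i = <f, φ_i>, with φ_0 = 1, φ_1 = x, φ_2 = x^2.
G =
  [2, 0, 2/3]
  [0, 2/3, 0]
  [2/3, 0, 2/5],
b = (16/3, -2/5, 8/5).
Solving gives a_0 = 3, a_1 = -3/5, a_2 = -1, so
  g(x) = -x^2 - 3*x/5 + 3.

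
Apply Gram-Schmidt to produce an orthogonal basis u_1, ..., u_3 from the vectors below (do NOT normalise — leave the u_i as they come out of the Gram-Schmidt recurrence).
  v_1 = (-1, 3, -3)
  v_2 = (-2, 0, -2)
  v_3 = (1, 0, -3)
Orthogonal basis:
  u_1 = (-1, 3, -3)
  u_2 = (-30/19, -24/19, -14/19)
  u_3 = (18/11, -12/11, -18/11)

Apply the Gram-Schmidt recurrence
  u_1 = v_1
  u_i = v_i − Σ_{j<i} ((v_i · u_j) / (u_j · u_j)) · u_j.

Step by step this gives:
  u_1 = (-1, 3, -3)
  u_2 = (-30/19, -24/19, -14/19)
  u_3 = (18/11, -12/11, -18/11)

Orthogonality check:
  u_2 · u_1 = 0 (should be 0)
  u_3 · u_1 = 0 (should be 0)
  u_3 · u_2 = 0 (should be 0)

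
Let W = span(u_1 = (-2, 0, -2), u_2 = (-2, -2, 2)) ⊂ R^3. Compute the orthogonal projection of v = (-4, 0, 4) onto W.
proj_W(v) = (-8/3, -8/3, 8/3)

Set up U = [u_1 | ... | u_2] ∈ R^(3×2). The projector onto W = col(U) is P = U (U^T U)^(-1) U^T.
Compute U^T U =
  [8, 0]
  [0, 12],
and U^T v = (0, 16).
Solve U^T U · c = U^T v for the coefficients: c = (0, 4/3). The projection is proj_W(v) = U c.
Check: (v - proj_W(v)) · u_1 = 0  (should be 0).
Check: (v - proj_W(v)) · u_2 = 0  (should be 0).
Result: proj_W(v) = (-8/3, -8/3, 8/3).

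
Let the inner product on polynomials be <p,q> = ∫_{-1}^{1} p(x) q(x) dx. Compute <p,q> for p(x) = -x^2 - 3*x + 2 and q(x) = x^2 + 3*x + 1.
<p,q> = -26/15

Expand the product: p(x)·q(x) = -x^4 - 6*x^3 - 8*x^2 + 3*x + 2.
∫_{-1}^{1} of each monomial x^k gives [2/(k+1) if k even, 0 if k odd]. Integrating term-by-term (or equivalently evaluating the antiderivative F(x) = -x^5/5 - 3*x^4/2 - 8*x^3/3 + 3*x^2/2 + 2*x at the endpoints):
  F(1) − F(−1) = -13/15 − (13/15) = -26/15.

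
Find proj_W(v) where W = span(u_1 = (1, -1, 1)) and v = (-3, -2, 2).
proj_W(v) = (1/3, -1/3, 1/3)

Set up U = [u_1 | ... | u_1] ∈ R^(3×1). The projector onto W = col(U) is P = U (U^T U)^(-1) U^T.
Compute U^T U =
  [3],
and U^T v = (1).
Solve U^T U · c = U^T v for the coefficients: c = (1/3). The projection is proj_W(v) = U c.
Check: (v - proj_W(v)) · u_1 = 0  (should be 0).
Result: proj_W(v) = (1/3, -1/3, 1/3).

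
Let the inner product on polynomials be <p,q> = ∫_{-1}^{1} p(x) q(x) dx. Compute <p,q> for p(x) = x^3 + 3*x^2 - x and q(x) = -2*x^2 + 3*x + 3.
<p,q> = 14/5

Expand the product: p(x)·q(x) = -2*x^5 - 3*x^4 + 14*x^3 + 6*x^2 - 3*x.
∫_{-1}^{1} of each monomial x^k gives [2/(k+1) if k even, 0 if k odd]. Integrating term-by-term (or equivalently evaluating the antiderivative F(x) = -x^6/3 - 3*x^5/5 + 7*x^4/2 + 2*x^3 - 3*x^2/2 at the endpoints):
  F(1) − F(−1) = 46/15 − (4/15) = 14/5.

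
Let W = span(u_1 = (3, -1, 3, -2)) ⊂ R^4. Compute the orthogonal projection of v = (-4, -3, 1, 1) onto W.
proj_W(v) = (-24/23, 8/23, -24/23, 16/23)

Set up U = [u_1 | ... | u_1] ∈ R^(4×1). The projector onto W = col(U) is P = U (U^T U)^(-1) U^T.
Compute U^T U =
  [23],
and U^T v = (-8).
Solve U^T U · c = U^T v for the coefficients: c = (-8/23). The projection is proj_W(v) = U c.
Check: (v - proj_W(v)) · u_1 = 0  (should be 0).
Result: proj_W(v) = (-24/23, 8/23, -24/23, 16/23).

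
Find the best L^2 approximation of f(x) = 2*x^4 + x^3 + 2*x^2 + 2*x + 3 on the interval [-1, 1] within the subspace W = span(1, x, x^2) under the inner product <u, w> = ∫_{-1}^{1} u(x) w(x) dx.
g(x) = 26*x^2/7 + 13*x/5 + 99/35

The best approximation g ∈ W is the orthogonal projection of f onto W. Writing g = a_0 + a_1 x + a_2 x^2, the coefficients solve the normal equations G · a = b where
  G_{ij} = <φ_i, φ_j> and b_i = <f, φ_i>, with φ_0 = 1, φ_1 = x, φ_2 = x^2.
G =
  [2, 0, 2/3]
  [0, 2/3, 0]
  [2/3, 0, 2/5],
b = (122/15, 26/15, 118/35).
Solving gives a_0 = 99/35, a_1 = 13/5, a_2 = 26/7, so
  g(x) = 26*x^2/7 + 13*x/5 + 99/35.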